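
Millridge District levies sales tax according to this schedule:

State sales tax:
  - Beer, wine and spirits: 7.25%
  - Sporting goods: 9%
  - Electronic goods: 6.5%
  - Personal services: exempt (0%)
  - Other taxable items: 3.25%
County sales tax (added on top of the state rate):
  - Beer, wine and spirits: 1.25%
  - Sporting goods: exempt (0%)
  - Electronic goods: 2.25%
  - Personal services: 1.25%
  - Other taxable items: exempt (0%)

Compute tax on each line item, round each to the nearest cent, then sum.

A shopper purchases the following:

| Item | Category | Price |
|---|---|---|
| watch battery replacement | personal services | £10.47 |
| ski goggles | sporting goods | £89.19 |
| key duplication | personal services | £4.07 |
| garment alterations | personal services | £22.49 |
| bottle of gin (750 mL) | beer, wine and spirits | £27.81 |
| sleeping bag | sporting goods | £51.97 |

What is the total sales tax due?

Watch battery replacement £10.47: personal services → 0% + 1.25% county = 1.25% → £0.13
Ski goggles £89.19: sporting goods → 9% + 0% county = 9% → £8.03
Key duplication £4.07: personal services → 0% + 1.25% county = 1.25% → £0.05
Garment alterations £22.49: personal services → 0% + 1.25% county = 1.25% → £0.28
Bottle of gin (750 mL) £27.81: beer, wine and spirits → 7.25% + 1.25% county = 8.5% → £2.36
Sleeping bag £51.97: sporting goods → 9% + 0% county = 9% → £4.68
Total tax = £0.13 + £8.03 + £0.05 + £0.28 + £2.36 + £4.68 = £15.53

£15.53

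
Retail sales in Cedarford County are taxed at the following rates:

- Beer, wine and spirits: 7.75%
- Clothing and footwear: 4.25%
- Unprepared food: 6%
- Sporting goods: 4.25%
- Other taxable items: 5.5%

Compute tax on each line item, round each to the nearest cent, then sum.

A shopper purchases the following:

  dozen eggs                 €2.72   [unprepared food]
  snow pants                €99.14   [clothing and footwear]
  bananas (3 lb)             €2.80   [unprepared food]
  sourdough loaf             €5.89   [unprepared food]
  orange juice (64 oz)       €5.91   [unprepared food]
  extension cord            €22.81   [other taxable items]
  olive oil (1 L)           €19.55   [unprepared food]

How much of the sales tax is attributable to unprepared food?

€2.20

Dozen eggs €2.72: unprepared food → 6% → €0.16
Bananas (3 lb) €2.80: unprepared food → 6% → €0.17
Sourdough loaf €5.89: unprepared food → 6% → €0.35
Orange juice (64 oz) €5.91: unprepared food → 6% → €0.35
Olive oil (1 L) €19.55: unprepared food → 6% → €1.17
Tax on unprepared food = €0.16 + €0.17 + €0.35 + €0.35 + €1.17 = €2.20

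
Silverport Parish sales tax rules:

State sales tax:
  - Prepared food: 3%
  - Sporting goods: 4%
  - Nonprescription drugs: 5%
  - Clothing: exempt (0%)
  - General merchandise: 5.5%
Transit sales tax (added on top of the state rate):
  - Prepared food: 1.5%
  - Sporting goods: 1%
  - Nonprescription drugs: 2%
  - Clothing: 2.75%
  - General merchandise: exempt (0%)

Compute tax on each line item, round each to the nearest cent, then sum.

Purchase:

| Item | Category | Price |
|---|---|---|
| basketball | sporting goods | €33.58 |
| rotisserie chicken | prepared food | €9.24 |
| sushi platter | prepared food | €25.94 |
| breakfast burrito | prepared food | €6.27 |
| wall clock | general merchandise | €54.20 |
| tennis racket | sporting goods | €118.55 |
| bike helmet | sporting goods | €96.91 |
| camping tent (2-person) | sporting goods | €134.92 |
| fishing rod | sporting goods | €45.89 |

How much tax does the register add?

Basketball €33.58: sporting goods → 4% + 1% transit = 5% → €1.68
Rotisserie chicken €9.24: prepared food → 3% + 1.5% transit = 4.5% → €0.42
Sushi platter €25.94: prepared food → 3% + 1.5% transit = 4.5% → €1.17
Breakfast burrito €6.27: prepared food → 3% + 1.5% transit = 4.5% → €0.28
Wall clock €54.20: general merchandise → 5.5% + 0% transit = 5.5% → €2.98
Tennis racket €118.55: sporting goods → 4% + 1% transit = 5% → €5.93
Bike helmet €96.91: sporting goods → 4% + 1% transit = 5% → €4.85
Camping tent (2-person) €134.92: sporting goods → 4% + 1% transit = 5% → €6.75
Fishing rod €45.89: sporting goods → 4% + 1% transit = 5% → €2.29
Total tax = €1.68 + €0.42 + €1.17 + €0.28 + €2.98 + €5.93 + €4.85 + €6.75 + €2.29 = €26.35

€26.35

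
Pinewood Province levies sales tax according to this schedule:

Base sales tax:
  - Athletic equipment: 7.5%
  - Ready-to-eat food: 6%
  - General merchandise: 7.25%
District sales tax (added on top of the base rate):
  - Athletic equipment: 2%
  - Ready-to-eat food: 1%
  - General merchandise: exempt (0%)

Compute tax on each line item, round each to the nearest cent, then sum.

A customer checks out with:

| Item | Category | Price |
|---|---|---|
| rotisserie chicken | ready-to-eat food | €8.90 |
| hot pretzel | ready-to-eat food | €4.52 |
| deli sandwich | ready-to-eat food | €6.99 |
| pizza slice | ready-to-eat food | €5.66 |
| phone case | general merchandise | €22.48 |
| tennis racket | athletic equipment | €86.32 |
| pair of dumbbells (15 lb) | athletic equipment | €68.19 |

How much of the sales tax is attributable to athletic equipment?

Tennis racket €86.32: athletic equipment → 7.5% + 2% district = 9.5% → €8.20
Pair of dumbbells (15 lb) €68.19: athletic equipment → 7.5% + 2% district = 9.5% → €6.48
Tax on athletic equipment = €8.20 + €6.48 = €14.68

€14.68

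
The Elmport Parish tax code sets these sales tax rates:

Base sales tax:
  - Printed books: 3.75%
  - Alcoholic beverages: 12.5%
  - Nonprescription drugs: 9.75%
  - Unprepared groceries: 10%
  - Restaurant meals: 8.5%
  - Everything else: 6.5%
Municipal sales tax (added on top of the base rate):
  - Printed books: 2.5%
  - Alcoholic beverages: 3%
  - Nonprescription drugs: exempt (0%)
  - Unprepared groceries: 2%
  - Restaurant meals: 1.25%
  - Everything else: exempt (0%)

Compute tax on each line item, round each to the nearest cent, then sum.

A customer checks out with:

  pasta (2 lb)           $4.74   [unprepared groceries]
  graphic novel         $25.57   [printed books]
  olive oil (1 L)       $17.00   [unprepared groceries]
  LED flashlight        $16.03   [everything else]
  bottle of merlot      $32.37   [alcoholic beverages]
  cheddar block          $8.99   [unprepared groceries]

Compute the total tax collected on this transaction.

Pasta (2 lb) $4.74: unprepared groceries → 10% + 2% municipal = 12% → $0.57
Graphic novel $25.57: printed books → 3.75% + 2.5% municipal = 6.25% → $1.60
Olive oil (1 L) $17.00: unprepared groceries → 10% + 2% municipal = 12% → $2.04
LED flashlight $16.03: everything else → 6.5% + 0% municipal = 6.5% → $1.04
Bottle of merlot $32.37: alcoholic beverages → 12.5% + 3% municipal = 15.5% → $5.02
Cheddar block $8.99: unprepared groceries → 10% + 2% municipal = 12% → $1.08
Total tax = $0.57 + $1.60 + $2.04 + $1.04 + $5.02 + $1.08 = $11.35

$11.35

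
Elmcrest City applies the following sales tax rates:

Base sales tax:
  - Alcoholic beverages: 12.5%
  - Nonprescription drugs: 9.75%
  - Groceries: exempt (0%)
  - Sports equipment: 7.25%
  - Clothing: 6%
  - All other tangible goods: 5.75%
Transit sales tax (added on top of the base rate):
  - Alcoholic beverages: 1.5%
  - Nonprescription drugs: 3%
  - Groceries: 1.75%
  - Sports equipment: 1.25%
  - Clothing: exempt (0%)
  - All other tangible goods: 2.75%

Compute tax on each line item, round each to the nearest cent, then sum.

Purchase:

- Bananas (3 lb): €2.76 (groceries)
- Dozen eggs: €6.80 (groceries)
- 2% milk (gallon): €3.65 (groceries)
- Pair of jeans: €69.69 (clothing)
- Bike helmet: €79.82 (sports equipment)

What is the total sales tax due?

Bananas (3 lb) €2.76: groceries → 0% + 1.75% transit = 1.75% → €0.05
Dozen eggs €6.80: groceries → 0% + 1.75% transit = 1.75% → €0.12
2% milk (gallon) €3.65: groceries → 0% + 1.75% transit = 1.75% → €0.06
Pair of jeans €69.69: clothing → 6% + 0% transit = 6% → €4.18
Bike helmet €79.82: sports equipment → 7.25% + 1.25% transit = 8.5% → €6.78
Total tax = €0.05 + €0.12 + €0.06 + €4.18 + €6.78 = €11.19

€11.19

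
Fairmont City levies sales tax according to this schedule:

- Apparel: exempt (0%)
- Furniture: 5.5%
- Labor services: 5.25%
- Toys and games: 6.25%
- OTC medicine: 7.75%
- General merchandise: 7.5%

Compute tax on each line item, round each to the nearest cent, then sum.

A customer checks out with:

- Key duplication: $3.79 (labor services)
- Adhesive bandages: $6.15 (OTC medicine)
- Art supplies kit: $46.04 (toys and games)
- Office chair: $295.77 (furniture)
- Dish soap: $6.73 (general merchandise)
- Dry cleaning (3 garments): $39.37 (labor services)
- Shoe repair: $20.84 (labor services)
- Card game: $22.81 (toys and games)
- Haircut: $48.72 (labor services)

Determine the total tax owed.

Key duplication $3.79: labor services → 5.25% → $0.20
Adhesive bandages $6.15: OTC medicine → 7.75% → $0.48
Art supplies kit $46.04: toys and games → 6.25% → $2.88
Office chair $295.77: furniture → 5.5% → $16.27
Dish soap $6.73: general merchandise → 7.5% → $0.50
Dry cleaning (3 garments) $39.37: labor services → 5.25% → $2.07
Shoe repair $20.84: labor services → 5.25% → $1.09
Card game $22.81: toys and games → 6.25% → $1.43
Haircut $48.72: labor services → 5.25% → $2.56
Total tax = $0.20 + $0.48 + $2.88 + $16.27 + $0.50 + $2.07 + $1.09 + $1.43 + $2.56 = $27.48

$27.48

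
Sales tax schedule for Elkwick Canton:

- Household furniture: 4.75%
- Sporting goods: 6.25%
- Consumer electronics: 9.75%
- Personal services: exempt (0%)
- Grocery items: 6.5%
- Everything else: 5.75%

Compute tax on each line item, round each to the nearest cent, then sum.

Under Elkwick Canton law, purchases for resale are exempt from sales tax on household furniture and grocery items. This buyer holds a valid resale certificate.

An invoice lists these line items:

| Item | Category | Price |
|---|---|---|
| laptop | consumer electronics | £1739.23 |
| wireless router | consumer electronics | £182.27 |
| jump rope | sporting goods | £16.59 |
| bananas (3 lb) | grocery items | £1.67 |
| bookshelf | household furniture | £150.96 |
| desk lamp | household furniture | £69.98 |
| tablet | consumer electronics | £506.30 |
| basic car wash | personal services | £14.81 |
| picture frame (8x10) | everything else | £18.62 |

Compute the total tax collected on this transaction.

£238.81

Laptop £1739.23: consumer electronics → 9.75% → £169.57
Wireless router £182.27: consumer electronics → 9.75% → £17.77
Jump rope £16.59: sporting goods → 6.25% → £1.04
Bananas (3 lb) £1.67: grocery items, buyer-exempt → 0% → £0.00
Bookshelf £150.96: household furniture, buyer-exempt → 0% → £0.00
Desk lamp £69.98: household furniture, buyer-exempt → 0% → £0.00
Tablet £506.30: consumer electronics → 9.75% → £49.36
Basic car wash £14.81: personal services → 0% → £0.00
Picture frame (8x10) £18.62: everything else → 5.75% → £1.07
Total tax = £169.57 + £17.77 + £1.04 + £49.36 + £1.07 = £238.81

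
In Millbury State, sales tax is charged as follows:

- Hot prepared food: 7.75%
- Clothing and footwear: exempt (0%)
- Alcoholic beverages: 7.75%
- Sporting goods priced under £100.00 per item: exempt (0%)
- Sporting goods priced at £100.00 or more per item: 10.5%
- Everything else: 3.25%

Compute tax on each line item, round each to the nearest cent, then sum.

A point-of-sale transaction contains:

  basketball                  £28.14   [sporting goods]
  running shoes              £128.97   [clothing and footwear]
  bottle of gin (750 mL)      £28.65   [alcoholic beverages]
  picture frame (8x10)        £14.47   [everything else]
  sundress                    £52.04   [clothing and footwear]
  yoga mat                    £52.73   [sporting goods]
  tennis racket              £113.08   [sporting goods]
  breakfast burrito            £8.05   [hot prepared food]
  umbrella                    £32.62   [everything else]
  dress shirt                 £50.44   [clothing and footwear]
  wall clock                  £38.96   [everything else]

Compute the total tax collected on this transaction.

£17.51

Basketball £28.14: sporting goods, under £100.00 → 0% → £0.00
Running shoes £128.97: clothing and footwear → 0% → £0.00
Bottle of gin (750 mL) £28.65: alcoholic beverages → 7.75% → £2.22
Picture frame (8x10) £14.47: everything else → 3.25% → £0.47
Sundress £52.04: clothing and footwear → 0% → £0.00
Yoga mat £52.73: sporting goods, under £100.00 → 0% → £0.00
Tennis racket £113.08: sporting goods, £100.00 or more → 10.5% → £11.87
Breakfast burrito £8.05: hot prepared food → 7.75% → £0.62
Umbrella £32.62: everything else → 3.25% → £1.06
Dress shirt £50.44: clothing and footwear → 0% → £0.00
Wall clock £38.96: everything else → 3.25% → £1.27
Total tax = £2.22 + £0.47 + £11.87 + £0.62 + £1.06 + £1.27 = £17.51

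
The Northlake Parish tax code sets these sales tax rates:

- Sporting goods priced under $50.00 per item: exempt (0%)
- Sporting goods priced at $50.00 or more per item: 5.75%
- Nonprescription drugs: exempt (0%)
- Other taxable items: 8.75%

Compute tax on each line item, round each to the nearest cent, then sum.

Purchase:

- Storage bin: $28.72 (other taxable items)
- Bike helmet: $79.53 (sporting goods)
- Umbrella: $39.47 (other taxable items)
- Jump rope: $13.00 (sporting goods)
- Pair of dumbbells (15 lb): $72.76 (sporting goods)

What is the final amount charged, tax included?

$248.19

Storage bin $28.72: other taxable items → 8.75% → $2.51
Bike helmet $79.53: sporting goods, $50.00 or more → 5.75% → $4.57
Umbrella $39.47: other taxable items → 8.75% → $3.45
Jump rope $13.00: sporting goods, under $50.00 → 0% → $0.00
Pair of dumbbells (15 lb) $72.76: sporting goods, $50.00 or more → 5.75% → $4.18
Subtotal = $233.48; tax = $14.71; total due = $248.19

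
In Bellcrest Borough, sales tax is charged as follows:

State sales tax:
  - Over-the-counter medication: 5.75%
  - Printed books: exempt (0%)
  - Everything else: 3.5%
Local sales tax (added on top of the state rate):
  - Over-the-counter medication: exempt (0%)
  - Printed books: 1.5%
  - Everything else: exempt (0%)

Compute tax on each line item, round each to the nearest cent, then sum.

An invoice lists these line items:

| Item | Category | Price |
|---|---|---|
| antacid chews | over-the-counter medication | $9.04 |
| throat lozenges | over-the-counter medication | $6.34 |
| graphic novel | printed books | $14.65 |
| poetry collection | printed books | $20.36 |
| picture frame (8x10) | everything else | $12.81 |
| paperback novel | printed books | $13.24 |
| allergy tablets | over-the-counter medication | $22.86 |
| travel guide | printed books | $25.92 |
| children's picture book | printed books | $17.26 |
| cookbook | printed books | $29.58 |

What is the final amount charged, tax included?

Antacid chews $9.04: over-the-counter medication → 5.75% + 0% local = 5.75% → $0.52
Throat lozenges $6.34: over-the-counter medication → 5.75% + 0% local = 5.75% → $0.36
Graphic novel $14.65: printed books → 0% + 1.5% local = 1.5% → $0.22
Poetry collection $20.36: printed books → 0% + 1.5% local = 1.5% → $0.31
Picture frame (8x10) $12.81: everything else → 3.5% + 0% local = 3.5% → $0.45
Paperback novel $13.24: printed books → 0% + 1.5% local = 1.5% → $0.20
Allergy tablets $22.86: over-the-counter medication → 5.75% + 0% local = 5.75% → $1.31
Travel guide $25.92: printed books → 0% + 1.5% local = 1.5% → $0.39
Children's picture book $17.26: printed books → 0% + 1.5% local = 1.5% → $0.26
Cookbook $29.58: printed books → 0% + 1.5% local = 1.5% → $0.44
Subtotal = $172.06; tax = $4.46; total due = $176.52

$176.52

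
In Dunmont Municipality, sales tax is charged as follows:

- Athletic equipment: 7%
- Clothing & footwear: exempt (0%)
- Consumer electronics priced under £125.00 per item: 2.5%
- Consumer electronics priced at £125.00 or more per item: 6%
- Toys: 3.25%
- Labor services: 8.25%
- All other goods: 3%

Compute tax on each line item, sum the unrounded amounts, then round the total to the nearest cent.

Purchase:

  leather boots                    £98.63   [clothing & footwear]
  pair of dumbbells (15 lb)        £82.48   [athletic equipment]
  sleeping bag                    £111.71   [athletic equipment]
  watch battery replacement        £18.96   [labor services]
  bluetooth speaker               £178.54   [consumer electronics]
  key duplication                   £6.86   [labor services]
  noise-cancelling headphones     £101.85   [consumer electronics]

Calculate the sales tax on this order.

Leather boots £98.63: clothing & footwear → 0% → £0.00
Pair of dumbbells (15 lb) £82.48: athletic equipment → 7% → £5.7736
Sleeping bag £111.71: athletic equipment → 7% → £7.8197
Watch battery replacement £18.96: labor services → 8.25% → £1.5642
Bluetooth speaker £178.54: consumer electronics, £125.00 or more → 6% → £10.7124
Key duplication £6.86: labor services → 8.25% → £0.56595
Noise-cancelling headphones £101.85: consumer electronics, under £125.00 → 2.5% → £2.54625
Unrounded tax sum = £28.9821 → £28.98

£28.98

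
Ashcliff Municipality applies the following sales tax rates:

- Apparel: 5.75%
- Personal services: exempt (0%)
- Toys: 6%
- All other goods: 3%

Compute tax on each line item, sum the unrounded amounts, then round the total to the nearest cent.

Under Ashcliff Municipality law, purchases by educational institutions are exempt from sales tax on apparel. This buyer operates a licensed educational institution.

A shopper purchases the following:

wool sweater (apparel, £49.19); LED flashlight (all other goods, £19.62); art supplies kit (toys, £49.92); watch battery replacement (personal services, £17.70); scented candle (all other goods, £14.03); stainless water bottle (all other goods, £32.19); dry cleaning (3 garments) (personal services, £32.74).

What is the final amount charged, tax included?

Wool sweater £49.19: apparel, buyer-exempt → 0% → £0.00
LED flashlight £19.62: all other goods → 3% → £0.5886
Art supplies kit £49.92: toys → 6% → £2.9952
Watch battery replacement £17.70: personal services → 0% → £0.00
Scented candle £14.03: all other goods → 3% → £0.4209
Stainless water bottle £32.19: all other goods → 3% → £0.9657
Dry cleaning (3 garments) £32.74: personal services → 0% → £0.00
Subtotal = £215.39; unrounded tax = £4.9704 → £4.97; total due = £220.36

£220.36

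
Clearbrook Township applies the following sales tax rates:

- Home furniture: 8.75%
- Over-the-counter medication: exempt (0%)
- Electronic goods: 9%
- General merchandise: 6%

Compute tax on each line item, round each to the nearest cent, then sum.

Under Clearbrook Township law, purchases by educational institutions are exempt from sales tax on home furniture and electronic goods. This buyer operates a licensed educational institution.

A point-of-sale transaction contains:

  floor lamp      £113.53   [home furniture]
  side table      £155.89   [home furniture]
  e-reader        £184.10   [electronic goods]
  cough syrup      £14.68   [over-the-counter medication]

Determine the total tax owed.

Floor lamp £113.53: home furniture, buyer-exempt → 0% → £0.00
Side table £155.89: home furniture, buyer-exempt → 0% → £0.00
E-reader £184.10: electronic goods, buyer-exempt → 0% → £0.00
Cough syrup £14.68: over-the-counter medication → 0% → £0.00
Total tax = £0.00

£0.00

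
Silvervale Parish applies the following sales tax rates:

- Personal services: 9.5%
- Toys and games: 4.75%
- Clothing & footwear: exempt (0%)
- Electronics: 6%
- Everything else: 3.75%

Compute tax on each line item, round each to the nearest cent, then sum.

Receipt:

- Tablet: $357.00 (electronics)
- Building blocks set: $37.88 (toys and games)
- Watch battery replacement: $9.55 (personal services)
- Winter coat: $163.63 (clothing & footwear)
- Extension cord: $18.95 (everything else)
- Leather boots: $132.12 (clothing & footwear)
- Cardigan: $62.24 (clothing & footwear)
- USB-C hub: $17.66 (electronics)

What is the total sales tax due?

Tablet $357.00: electronics → 6% → $21.42
Building blocks set $37.88: toys and games → 4.75% → $1.80
Watch battery replacement $9.55: personal services → 9.5% → $0.91
Winter coat $163.63: clothing & footwear → 0% → $0.00
Extension cord $18.95: everything else → 3.75% → $0.71
Leather boots $132.12: clothing & footwear → 0% → $0.00
Cardigan $62.24: clothing & footwear → 0% → $0.00
USB-C hub $17.66: electronics → 6% → $1.06
Total tax = $21.42 + $1.80 + $0.91 + $0.71 + $1.06 = $25.90

$25.90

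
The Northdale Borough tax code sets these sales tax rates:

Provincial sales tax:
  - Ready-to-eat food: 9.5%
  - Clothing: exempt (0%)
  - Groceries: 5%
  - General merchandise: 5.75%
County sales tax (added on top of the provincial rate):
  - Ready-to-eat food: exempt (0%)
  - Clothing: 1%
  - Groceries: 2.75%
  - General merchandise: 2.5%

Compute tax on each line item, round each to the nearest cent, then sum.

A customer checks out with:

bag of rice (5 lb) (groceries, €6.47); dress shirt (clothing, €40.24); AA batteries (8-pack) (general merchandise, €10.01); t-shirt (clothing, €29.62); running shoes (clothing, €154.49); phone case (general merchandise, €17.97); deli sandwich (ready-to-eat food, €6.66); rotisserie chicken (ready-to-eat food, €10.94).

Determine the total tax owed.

Bag of rice (5 lb) €6.47: groceries → 5% + 2.75% county = 7.75% → €0.50
Dress shirt €40.24: clothing → 0% + 1% county = 1% → €0.40
AA batteries (8-pack) €10.01: general merchandise → 5.75% + 2.5% county = 8.25% → €0.83
T-shirt €29.62: clothing → 0% + 1% county = 1% → €0.30
Running shoes €154.49: clothing → 0% + 1% county = 1% → €1.54
Phone case €17.97: general merchandise → 5.75% + 2.5% county = 8.25% → €1.48
Deli sandwich €6.66: ready-to-eat food → 9.5% + 0% county = 9.5% → €0.63
Rotisserie chicken €10.94: ready-to-eat food → 9.5% + 0% county = 9.5% → €1.04
Total tax = €0.50 + €0.40 + €0.83 + €0.30 + €1.54 + €1.48 + €0.63 + €1.04 = €6.72

€6.72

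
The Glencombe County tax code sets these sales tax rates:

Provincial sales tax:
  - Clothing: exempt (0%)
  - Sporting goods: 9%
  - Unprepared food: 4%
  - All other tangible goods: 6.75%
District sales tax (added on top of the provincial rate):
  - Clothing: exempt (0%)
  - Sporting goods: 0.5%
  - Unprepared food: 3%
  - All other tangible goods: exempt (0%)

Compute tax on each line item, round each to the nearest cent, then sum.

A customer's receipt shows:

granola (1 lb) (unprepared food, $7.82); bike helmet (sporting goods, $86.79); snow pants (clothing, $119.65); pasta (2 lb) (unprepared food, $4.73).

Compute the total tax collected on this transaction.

$9.13

Granola (1 lb) $7.82: unprepared food → 4% + 3% district = 7% → $0.55
Bike helmet $86.79: sporting goods → 9% + 0.5% district = 9.5% → $8.25
Snow pants $119.65: clothing → 0% + 0% district = 0% → $0.00
Pasta (2 lb) $4.73: unprepared food → 4% + 3% district = 7% → $0.33
Total tax = $0.55 + $8.25 + $0.33 = $9.13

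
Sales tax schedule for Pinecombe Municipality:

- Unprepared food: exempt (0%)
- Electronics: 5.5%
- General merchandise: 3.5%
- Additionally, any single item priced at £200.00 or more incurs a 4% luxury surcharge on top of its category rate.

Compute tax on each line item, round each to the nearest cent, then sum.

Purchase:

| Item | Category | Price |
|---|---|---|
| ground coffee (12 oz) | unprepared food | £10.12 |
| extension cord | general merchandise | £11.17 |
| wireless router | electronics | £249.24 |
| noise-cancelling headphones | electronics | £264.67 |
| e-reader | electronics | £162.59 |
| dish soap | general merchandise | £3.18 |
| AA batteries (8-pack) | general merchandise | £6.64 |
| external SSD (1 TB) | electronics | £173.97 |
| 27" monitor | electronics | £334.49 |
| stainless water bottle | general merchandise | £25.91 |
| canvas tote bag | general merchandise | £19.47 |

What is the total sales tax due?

Ground coffee (12 oz) £10.12: unprepared food → 0% → £0.00
Extension cord £11.17: general merchandise → 3.5% → £0.39
Wireless router £249.24: electronics → 5.5% + 4% surcharge = 9.5% → £23.68
Noise-cancelling headphones £264.67: electronics → 5.5% + 4% surcharge = 9.5% → £25.14
E-reader £162.59: electronics → 5.5% → £8.94
Dish soap £3.18: general merchandise → 3.5% → £0.11
AA batteries (8-pack) £6.64: general merchandise → 3.5% → £0.23
External SSD (1 TB) £173.97: electronics → 5.5% → £9.57
27" monitor £334.49: electronics → 5.5% + 4% surcharge = 9.5% → £31.78
Stainless water bottle £25.91: general merchandise → 3.5% → £0.91
Canvas tote bag £19.47: general merchandise → 3.5% → £0.68
Total tax = £0.39 + £23.68 + £25.14 + £8.94 + £0.11 + £0.23 + £9.57 + £31.78 + £0.91 + £0.68 = £101.43

£101.43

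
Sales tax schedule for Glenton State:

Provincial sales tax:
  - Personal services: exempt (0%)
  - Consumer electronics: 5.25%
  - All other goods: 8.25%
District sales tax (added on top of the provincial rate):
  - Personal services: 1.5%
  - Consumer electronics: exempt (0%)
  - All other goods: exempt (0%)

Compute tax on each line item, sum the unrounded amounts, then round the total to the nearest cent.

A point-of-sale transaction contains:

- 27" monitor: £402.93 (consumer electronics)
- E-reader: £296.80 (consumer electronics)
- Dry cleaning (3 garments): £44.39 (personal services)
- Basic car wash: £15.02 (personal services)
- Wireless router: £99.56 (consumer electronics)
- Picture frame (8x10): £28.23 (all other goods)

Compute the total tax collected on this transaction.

£45.18

27" monitor £402.93: consumer electronics → 5.25% + 0% district = 5.25% → £21.153825
E-reader £296.80: consumer electronics → 5.25% + 0% district = 5.25% → £15.582
Dry cleaning (3 garments) £44.39: personal services → 0% + 1.5% district = 1.5% → £0.66585
Basic car wash £15.02: personal services → 0% + 1.5% district = 1.5% → £0.2253
Wireless router £99.56: consumer electronics → 5.25% + 0% district = 5.25% → £5.2269
Picture frame (8x10) £28.23: all other goods → 8.25% + 0% district = 8.25% → £2.328975
Unrounded tax sum = £45.18285 → £45.18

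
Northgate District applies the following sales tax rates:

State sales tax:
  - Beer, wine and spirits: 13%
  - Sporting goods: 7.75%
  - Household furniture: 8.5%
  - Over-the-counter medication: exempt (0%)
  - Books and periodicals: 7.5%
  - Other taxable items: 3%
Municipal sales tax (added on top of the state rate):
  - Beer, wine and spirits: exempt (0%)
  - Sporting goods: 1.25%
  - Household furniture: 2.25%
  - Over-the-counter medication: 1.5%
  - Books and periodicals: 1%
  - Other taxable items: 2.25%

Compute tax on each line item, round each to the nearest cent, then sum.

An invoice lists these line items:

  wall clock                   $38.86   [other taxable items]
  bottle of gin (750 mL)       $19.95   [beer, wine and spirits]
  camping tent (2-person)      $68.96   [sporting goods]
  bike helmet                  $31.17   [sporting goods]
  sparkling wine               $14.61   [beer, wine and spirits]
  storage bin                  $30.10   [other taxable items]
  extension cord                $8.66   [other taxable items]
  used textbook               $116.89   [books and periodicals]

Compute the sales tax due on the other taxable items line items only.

$4.07

Wall clock $38.86: other taxable items → 3% + 2.25% municipal = 5.25% → $2.04
Storage bin $30.10: other taxable items → 3% + 2.25% municipal = 5.25% → $1.58
Extension cord $8.66: other taxable items → 3% + 2.25% municipal = 5.25% → $0.45
Tax on other taxable items = $2.04 + $1.58 + $0.45 = $4.07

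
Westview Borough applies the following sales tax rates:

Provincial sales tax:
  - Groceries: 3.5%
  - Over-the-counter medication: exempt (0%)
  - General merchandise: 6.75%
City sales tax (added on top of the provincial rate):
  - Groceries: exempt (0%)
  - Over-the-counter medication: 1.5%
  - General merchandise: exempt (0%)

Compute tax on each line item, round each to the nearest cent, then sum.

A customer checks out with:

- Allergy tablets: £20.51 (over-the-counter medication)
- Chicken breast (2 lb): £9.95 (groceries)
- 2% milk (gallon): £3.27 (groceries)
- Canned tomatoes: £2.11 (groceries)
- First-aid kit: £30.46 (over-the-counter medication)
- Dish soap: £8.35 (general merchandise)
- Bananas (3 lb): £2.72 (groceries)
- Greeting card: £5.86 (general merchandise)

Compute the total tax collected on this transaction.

£2.36

Allergy tablets £20.51: over-the-counter medication → 0% + 1.5% city = 1.5% → £0.31
Chicken breast (2 lb) £9.95: groceries → 3.5% + 0% city = 3.5% → £0.35
2% milk (gallon) £3.27: groceries → 3.5% + 0% city = 3.5% → £0.11
Canned tomatoes £2.11: groceries → 3.5% + 0% city = 3.5% → £0.07
First-aid kit £30.46: over-the-counter medication → 0% + 1.5% city = 1.5% → £0.46
Dish soap £8.35: general merchandise → 6.75% + 0% city = 6.75% → £0.56
Bananas (3 lb) £2.72: groceries → 3.5% + 0% city = 3.5% → £0.10
Greeting card £5.86: general merchandise → 6.75% + 0% city = 6.75% → £0.40
Total tax = £0.31 + £0.35 + £0.11 + £0.07 + £0.46 + £0.56 + £0.10 + £0.40 = £2.36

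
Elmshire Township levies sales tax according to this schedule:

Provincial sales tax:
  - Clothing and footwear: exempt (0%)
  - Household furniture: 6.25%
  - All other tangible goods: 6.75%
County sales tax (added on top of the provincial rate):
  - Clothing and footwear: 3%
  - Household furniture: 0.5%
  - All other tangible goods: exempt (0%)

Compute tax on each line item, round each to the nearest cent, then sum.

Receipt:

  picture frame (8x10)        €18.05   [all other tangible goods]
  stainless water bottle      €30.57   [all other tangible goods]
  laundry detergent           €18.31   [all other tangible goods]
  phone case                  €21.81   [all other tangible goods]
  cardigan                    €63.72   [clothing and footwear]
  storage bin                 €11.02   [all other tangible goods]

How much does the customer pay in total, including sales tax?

€172.12

Picture frame (8x10) €18.05: all other tangible goods → 6.75% + 0% county = 6.75% → €1.22
Stainless water bottle €30.57: all other tangible goods → 6.75% + 0% county = 6.75% → €2.06
Laundry detergent €18.31: all other tangible goods → 6.75% + 0% county = 6.75% → €1.24
Phone case €21.81: all other tangible goods → 6.75% + 0% county = 6.75% → €1.47
Cardigan €63.72: clothing and footwear → 0% + 3% county = 3% → €1.91
Storage bin €11.02: all other tangible goods → 6.75% + 0% county = 6.75% → €0.74
Subtotal = €163.48; tax = €8.64; total due = €172.12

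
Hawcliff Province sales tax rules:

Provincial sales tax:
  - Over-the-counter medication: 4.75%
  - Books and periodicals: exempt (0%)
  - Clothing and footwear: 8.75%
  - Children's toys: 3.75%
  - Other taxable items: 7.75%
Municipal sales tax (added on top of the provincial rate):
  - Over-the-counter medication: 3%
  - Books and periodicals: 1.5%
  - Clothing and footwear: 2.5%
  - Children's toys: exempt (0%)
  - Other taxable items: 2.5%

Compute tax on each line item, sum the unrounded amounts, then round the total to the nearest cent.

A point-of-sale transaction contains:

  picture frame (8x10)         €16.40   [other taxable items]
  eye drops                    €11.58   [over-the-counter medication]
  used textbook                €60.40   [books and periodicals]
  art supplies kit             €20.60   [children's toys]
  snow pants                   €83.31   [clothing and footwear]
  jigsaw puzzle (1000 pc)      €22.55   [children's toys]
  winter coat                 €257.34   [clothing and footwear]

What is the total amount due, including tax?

€515.61

Picture frame (8x10) €16.40: other taxable items → 7.75% + 2.5% municipal = 10.25% → €1.681
Eye drops €11.58: over-the-counter medication → 4.75% + 3% municipal = 7.75% → €0.89745
Used textbook €60.40: books and periodicals → 0% + 1.5% municipal = 1.5% → €0.906
Art supplies kit €20.60: children's toys → 3.75% + 0% municipal = 3.75% → €0.7725
Snow pants €83.31: clothing and footwear → 8.75% + 2.5% municipal = 11.25% → €9.372375
Jigsaw puzzle (1000 pc) €22.55: children's toys → 3.75% + 0% municipal = 3.75% → €0.845625
Winter coat €257.34: clothing and footwear → 8.75% + 2.5% municipal = 11.25% → €28.95075
Subtotal = €472.18; unrounded tax = €43.4257 → €43.43; total due = €515.61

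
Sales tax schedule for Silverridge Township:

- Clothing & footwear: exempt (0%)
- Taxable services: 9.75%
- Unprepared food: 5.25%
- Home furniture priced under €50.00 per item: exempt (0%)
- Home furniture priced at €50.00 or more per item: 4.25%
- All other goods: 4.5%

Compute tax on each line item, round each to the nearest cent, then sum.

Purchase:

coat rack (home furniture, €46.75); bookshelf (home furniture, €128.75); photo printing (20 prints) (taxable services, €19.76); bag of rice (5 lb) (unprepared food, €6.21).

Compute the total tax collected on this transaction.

Coat rack €46.75: home furniture, under €50.00 → 0% → €0.00
Bookshelf €128.75: home furniture, €50.00 or more → 4.25% → €5.47
Photo printing (20 prints) €19.76: taxable services → 9.75% → €1.93
Bag of rice (5 lb) €6.21: unprepared food → 5.25% → €0.33
Total tax = €5.47 + €1.93 + €0.33 = €7.73

€7.73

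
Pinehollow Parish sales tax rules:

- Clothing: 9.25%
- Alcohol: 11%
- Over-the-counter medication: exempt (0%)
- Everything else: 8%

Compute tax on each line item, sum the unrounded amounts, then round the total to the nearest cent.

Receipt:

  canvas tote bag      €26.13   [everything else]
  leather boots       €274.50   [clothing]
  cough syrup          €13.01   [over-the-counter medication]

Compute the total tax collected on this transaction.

€27.48

Canvas tote bag €26.13: everything else → 8% → €2.0904
Leather boots €274.50: clothing → 9.25% → €25.39125
Cough syrup €13.01: over-the-counter medication → 0% → €0.00
Unrounded tax sum = €27.48165 → €27.48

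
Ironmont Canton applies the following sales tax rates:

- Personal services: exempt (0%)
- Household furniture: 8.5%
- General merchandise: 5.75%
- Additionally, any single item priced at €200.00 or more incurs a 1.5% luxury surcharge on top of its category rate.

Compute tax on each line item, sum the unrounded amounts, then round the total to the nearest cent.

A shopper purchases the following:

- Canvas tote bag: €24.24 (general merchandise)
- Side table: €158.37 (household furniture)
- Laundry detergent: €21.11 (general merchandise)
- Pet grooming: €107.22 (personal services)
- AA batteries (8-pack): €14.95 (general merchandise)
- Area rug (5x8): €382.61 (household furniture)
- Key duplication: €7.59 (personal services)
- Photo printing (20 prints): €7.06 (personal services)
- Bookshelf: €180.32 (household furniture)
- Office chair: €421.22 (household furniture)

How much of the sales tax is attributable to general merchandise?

Canvas tote bag €24.24: general merchandise → 5.75% → €1.3938
Laundry detergent €21.11: general merchandise → 5.75% → €1.213825
AA batteries (8-pack) €14.95: general merchandise → 5.75% → €0.859625
Tax on general merchandise: unrounded sum = €3.46725 → €3.47

€3.47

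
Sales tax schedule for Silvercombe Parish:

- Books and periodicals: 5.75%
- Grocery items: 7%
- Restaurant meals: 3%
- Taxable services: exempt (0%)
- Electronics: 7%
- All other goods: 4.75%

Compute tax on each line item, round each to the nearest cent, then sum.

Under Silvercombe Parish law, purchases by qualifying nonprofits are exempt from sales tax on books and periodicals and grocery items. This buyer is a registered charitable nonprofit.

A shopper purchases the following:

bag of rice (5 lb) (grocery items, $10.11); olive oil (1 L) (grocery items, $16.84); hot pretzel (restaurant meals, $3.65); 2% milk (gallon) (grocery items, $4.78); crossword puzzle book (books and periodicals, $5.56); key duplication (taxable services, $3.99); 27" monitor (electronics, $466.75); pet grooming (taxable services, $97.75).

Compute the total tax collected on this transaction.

Bag of rice (5 lb) $10.11: grocery items, buyer-exempt → 0% → $0.00
Olive oil (1 L) $16.84: grocery items, buyer-exempt → 0% → $0.00
Hot pretzel $3.65: restaurant meals → 3% → $0.11
2% milk (gallon) $4.78: grocery items, buyer-exempt → 0% → $0.00
Crossword puzzle book $5.56: books and periodicals, buyer-exempt → 0% → $0.00
Key duplication $3.99: taxable services → 0% → $0.00
27" monitor $466.75: electronics → 7% → $32.67
Pet grooming $97.75: taxable services → 0% → $0.00
Total tax = $0.11 + $32.67 = $32.78

$32.78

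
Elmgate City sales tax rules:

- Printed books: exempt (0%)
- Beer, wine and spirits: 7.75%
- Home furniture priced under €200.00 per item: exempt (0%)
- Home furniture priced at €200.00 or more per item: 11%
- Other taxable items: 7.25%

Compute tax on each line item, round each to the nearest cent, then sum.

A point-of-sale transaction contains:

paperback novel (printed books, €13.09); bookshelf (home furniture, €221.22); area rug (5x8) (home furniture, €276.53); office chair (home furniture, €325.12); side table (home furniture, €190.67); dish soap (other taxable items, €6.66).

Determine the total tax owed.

€90.99

Paperback novel €13.09: printed books → 0% → €0.00
Bookshelf €221.22: home furniture, €200.00 or more → 11% → €24.33
Area rug (5x8) €276.53: home furniture, €200.00 or more → 11% → €30.42
Office chair €325.12: home furniture, €200.00 or more → 11% → €35.76
Side table €190.67: home furniture, under €200.00 → 0% → €0.00
Dish soap €6.66: other taxable items → 7.25% → €0.48
Total tax = €24.33 + €30.42 + €35.76 + €0.48 = €90.99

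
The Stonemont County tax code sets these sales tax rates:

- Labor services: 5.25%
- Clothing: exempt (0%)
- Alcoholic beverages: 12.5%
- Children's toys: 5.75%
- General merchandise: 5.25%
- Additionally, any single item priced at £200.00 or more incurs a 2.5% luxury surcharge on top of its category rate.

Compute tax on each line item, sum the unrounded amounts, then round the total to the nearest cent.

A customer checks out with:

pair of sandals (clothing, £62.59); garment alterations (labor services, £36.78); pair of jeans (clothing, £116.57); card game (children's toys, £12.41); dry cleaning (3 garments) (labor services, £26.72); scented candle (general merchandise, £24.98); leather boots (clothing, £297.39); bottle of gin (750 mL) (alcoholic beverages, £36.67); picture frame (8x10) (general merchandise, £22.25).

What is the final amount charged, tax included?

Pair of sandals £62.59: clothing → 0% → £0.00
Garment alterations £36.78: labor services → 5.25% → £1.93095
Pair of jeans £116.57: clothing → 0% → £0.00
Card game £12.41: children's toys → 5.75% → £0.713575
Dry cleaning (3 garments) £26.72: labor services → 5.25% → £1.4028
Scented candle £24.98: general merchandise → 5.25% → £1.31145
Leather boots £297.39: clothing → 0% + 2.5% surcharge = 2.5% → £7.43475
Bottle of gin (750 mL) £36.67: alcoholic beverages → 12.5% → £4.58375
Picture frame (8x10) £22.25: general merchandise → 5.25% → £1.168125
Subtotal = £636.36; unrounded tax = £18.5454 → £18.55; total due = £654.91

£654.91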